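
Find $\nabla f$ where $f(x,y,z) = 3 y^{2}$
(0, 6*y, 0)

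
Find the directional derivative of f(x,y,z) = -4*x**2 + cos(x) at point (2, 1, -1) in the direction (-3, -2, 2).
3*sqrt(17)*(sin(2) + 16)/17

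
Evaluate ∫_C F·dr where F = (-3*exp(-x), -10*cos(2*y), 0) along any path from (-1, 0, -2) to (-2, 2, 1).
-3*E - 5*sin(4) + 3*exp(2)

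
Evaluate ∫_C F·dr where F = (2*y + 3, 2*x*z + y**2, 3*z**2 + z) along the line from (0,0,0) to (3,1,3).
299/6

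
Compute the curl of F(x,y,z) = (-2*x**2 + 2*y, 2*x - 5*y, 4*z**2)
(0, 0, 0)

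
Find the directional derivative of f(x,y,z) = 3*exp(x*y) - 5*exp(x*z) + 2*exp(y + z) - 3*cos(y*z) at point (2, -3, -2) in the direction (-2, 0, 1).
sqrt(5)*(-30*exp(2) + 2*E + 18 - 9*exp(6)*sin(6))*exp(-6)/5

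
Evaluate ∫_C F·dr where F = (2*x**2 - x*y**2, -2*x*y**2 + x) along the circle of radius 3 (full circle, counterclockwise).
-63*pi/2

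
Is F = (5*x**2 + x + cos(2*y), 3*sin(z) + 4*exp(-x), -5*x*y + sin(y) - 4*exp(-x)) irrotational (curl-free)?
No, ∇×F = (-5*x + cos(y) - 3*cos(z), 5*y - 4*exp(-x), 2*sin(2*y) - 4*exp(-x))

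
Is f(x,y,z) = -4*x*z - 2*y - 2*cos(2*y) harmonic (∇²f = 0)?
No, ∇²f = 8*cos(2*y)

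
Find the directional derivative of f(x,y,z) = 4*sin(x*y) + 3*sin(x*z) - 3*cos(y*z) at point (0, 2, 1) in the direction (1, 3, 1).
sqrt(11)*(11 + 15*sin(2))/11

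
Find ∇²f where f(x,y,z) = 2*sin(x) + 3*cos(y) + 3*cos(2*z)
-2*sin(x) - 3*cos(y) - 12*cos(2*z)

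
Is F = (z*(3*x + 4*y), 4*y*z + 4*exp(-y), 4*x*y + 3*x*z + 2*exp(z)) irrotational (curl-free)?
No, ∇×F = (4*x - 4*y, 3*x - 3*z, -4*z)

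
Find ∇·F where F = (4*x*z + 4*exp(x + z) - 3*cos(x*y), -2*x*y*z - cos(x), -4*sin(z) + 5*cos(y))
-2*x*z + 3*y*sin(x*y) + 4*z + 4*exp(x + z) - 4*cos(z)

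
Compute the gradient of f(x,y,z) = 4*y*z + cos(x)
(-sin(x), 4*z, 4*y)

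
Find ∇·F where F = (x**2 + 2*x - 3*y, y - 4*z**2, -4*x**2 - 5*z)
2*x - 2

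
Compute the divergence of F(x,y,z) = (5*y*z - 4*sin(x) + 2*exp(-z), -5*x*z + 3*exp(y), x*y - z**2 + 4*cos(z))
-2*z + 3*exp(y) - 4*sin(z) - 4*cos(x)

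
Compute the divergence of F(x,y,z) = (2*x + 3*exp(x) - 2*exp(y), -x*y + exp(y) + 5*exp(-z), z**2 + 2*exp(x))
-x + 2*z + 3*exp(x) + exp(y) + 2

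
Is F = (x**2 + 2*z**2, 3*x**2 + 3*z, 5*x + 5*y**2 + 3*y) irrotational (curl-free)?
No, ∇×F = (10*y, 4*z - 5, 6*x)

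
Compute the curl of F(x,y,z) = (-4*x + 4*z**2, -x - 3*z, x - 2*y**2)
(3 - 4*y, 8*z - 1, -1)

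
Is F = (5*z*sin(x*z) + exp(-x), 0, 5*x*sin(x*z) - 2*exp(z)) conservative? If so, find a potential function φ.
Yes, F is conservative. φ = -2*exp(z) - 5*cos(x*z) - exp(-x)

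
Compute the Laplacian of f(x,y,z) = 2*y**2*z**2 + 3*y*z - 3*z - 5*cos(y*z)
(y**2 + z**2)*(5*cos(y*z) + 4)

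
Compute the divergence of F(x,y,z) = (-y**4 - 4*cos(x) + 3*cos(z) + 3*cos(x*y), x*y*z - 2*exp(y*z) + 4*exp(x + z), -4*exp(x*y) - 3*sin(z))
x*z - 3*y*sin(x*y) - 2*z*exp(y*z) + 4*sin(x) - 3*cos(z)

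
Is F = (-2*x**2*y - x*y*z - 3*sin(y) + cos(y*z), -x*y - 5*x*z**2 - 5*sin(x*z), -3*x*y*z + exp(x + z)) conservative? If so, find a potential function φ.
No, ∇×F = (x*(7*z + 5*cos(x*z)), -x*y + 3*y*z - y*sin(y*z) - exp(x + z), 2*x**2 + x*z - y - 5*z**2 + z*sin(y*z) - 5*z*cos(x*z) + 3*cos(y)) ≠ 0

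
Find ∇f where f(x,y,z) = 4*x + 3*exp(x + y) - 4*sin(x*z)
(-4*z*cos(x*z) + 3*exp(x + y) + 4, 3*exp(x + y), -4*x*cos(x*z))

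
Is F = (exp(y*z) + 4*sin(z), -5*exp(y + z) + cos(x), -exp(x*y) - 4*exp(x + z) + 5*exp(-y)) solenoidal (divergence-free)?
No, ∇·F = -4*exp(x + z) - 5*exp(y + z)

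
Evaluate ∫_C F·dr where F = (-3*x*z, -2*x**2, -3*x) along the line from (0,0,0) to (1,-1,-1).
19/6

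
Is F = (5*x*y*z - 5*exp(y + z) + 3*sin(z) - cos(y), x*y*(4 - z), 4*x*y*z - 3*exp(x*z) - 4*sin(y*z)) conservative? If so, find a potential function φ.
No, ∇×F = (x*y + 4*x*z - 4*z*cos(y*z), 5*x*y - 4*y*z + 3*z*exp(x*z) - 5*exp(y + z) + 3*cos(z), -5*x*z - y*(z - 4) + 5*exp(y + z) - sin(y)) ≠ 0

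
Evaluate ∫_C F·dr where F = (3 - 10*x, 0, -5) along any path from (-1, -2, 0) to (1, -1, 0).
6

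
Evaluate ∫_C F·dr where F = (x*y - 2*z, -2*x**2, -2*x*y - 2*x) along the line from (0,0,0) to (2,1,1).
-20/3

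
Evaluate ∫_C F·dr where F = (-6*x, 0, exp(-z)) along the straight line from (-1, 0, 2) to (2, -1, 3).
-9 - exp(-3) + exp(-2)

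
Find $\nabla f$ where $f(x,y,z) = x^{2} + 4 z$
(2*x, 0, 4)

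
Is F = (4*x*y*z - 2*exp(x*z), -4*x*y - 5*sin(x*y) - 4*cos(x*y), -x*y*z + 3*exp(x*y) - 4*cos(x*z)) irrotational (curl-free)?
No, ∇×F = (x*(-z + 3*exp(x*y)), 4*x*y - 2*x*exp(x*z) + y*z - 3*y*exp(x*y) - 4*z*sin(x*z), -4*x*z + 4*y*sin(x*y) - 5*y*cos(x*y) - 4*y)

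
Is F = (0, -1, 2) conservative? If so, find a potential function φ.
Yes, F is conservative. φ = -y + 2*z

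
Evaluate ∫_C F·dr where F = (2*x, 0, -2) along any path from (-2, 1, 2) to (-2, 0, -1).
6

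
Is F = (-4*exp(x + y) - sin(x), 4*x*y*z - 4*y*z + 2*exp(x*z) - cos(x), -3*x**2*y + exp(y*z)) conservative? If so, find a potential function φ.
No, ∇×F = (-3*x**2 - 4*x*y - 2*x*exp(x*z) + 4*y + z*exp(y*z), 6*x*y, 4*y*z + 2*z*exp(x*z) + 4*exp(x + y) + sin(x)) ≠ 0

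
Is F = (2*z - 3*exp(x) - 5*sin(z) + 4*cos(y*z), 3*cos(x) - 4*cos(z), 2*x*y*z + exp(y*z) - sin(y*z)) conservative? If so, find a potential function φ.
No, ∇×F = (2*x*z + z*exp(y*z) - z*cos(y*z) - 4*sin(z), -2*y*z - 4*y*sin(y*z) - 5*cos(z) + 2, 4*z*sin(y*z) - 3*sin(x)) ≠ 0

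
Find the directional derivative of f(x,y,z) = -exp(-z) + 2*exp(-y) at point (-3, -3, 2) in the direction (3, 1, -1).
sqrt(11)*(-2*exp(5) - 1)*exp(-2)/11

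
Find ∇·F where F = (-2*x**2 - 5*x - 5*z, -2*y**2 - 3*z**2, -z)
-4*x - 4*y - 6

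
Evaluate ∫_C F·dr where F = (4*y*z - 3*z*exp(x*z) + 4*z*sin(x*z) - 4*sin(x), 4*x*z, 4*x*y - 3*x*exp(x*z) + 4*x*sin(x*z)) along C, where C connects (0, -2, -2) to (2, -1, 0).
-4 + 4*cos(2)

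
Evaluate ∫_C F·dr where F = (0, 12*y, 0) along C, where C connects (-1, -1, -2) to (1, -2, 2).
18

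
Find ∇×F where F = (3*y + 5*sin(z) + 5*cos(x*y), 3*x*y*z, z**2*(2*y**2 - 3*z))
(y*(-3*x + 4*z**2), 5*cos(z), 5*x*sin(x*y) + 3*y*z - 3)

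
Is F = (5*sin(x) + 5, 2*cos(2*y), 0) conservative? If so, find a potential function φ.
Yes, F is conservative. φ = 5*x + sin(2*y) - 5*cos(x)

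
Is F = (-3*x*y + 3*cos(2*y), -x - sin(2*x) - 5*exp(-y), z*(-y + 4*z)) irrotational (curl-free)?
No, ∇×F = (-z, 0, 3*x + 6*sin(2*y) - 2*cos(2*x) - 1)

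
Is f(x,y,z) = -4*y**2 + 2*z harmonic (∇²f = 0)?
No, ∇²f = -8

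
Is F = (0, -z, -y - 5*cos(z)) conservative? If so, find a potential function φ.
Yes, F is conservative. φ = -y*z - 5*sin(z)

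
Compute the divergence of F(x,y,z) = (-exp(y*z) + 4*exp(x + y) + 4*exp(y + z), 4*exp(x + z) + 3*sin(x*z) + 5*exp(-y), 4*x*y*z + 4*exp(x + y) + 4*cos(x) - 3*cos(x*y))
(4*(x*y + exp(x + y))*exp(y) - 5)*exp(-y)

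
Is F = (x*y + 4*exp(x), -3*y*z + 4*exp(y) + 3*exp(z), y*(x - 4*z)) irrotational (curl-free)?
No, ∇×F = (x + 3*y - 4*z - 3*exp(z), -y, -x)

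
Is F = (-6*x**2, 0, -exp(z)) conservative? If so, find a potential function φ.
Yes, F is conservative. φ = -2*x**3 - exp(z)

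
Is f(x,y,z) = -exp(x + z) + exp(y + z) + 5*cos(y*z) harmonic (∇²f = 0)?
No, ∇²f = -5*y**2*cos(y*z) - 5*z**2*cos(y*z) - 2*exp(x + z) + 2*exp(y + z)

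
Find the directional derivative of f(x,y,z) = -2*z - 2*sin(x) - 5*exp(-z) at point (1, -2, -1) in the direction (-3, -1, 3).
3*sqrt(19)*(-2 + 2*cos(1) + 5*E)/19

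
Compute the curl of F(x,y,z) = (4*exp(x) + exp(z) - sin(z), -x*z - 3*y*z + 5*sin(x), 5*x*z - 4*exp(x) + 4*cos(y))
(x + 3*y - 4*sin(y), -5*z + 4*exp(x) + exp(z) - cos(z), -z + 5*cos(x))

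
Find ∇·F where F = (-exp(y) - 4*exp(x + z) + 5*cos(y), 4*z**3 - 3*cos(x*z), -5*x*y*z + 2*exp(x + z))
-5*x*y - 2*exp(x + z)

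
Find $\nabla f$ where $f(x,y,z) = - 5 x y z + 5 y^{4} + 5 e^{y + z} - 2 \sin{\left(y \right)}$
(-5*y*z, -5*x*z + 20*y**3 + 5*exp(y + z) - 2*cos(y), -5*x*y + 5*exp(y + z))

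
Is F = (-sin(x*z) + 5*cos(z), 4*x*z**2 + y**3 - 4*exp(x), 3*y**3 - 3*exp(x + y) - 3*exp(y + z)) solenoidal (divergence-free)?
No, ∇·F = 3*y**2 - z*cos(x*z) - 3*exp(y + z)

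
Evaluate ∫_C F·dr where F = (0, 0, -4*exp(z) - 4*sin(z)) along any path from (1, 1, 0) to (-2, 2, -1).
-4*exp(-1) + 4*cos(1)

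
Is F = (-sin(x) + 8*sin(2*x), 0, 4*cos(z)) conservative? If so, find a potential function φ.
Yes, F is conservative. φ = 4*sin(z) + cos(x) - 4*cos(2*x)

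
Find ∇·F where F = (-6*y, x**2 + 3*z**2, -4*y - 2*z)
-2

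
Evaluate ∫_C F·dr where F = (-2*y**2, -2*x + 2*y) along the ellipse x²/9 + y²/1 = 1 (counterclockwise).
-6*pi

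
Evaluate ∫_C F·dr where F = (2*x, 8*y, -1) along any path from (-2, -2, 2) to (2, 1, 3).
-13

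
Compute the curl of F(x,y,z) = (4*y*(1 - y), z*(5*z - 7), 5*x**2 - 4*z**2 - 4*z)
(7 - 10*z, -10*x, 8*y - 4)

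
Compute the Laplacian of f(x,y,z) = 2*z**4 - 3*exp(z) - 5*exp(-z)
24*z**2 - 3*exp(z) - 5*exp(-z)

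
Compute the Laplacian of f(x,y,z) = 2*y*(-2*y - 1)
-8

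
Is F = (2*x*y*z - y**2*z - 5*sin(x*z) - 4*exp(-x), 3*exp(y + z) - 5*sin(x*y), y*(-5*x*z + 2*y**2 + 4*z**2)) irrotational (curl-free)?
No, ∇×F = (-5*x*z + 6*y**2 + 4*z**2 - 3*exp(y + z), 2*x*y - 5*x*cos(x*z) - y**2 + 5*y*z, -2*x*z + 2*y*z - 5*y*cos(x*y))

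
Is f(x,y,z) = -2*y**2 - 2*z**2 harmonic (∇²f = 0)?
No, ∇²f = -8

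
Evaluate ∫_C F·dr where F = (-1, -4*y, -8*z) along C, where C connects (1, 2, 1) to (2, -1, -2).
-7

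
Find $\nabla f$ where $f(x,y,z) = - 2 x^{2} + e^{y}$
(-4*x, exp(y), 0)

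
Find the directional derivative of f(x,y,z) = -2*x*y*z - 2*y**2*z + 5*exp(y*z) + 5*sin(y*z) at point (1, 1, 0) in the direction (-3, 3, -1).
-6*sqrt(19)/19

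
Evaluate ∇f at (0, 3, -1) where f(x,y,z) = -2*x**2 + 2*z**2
(0, 0, -4)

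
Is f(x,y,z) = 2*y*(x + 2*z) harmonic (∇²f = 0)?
Yes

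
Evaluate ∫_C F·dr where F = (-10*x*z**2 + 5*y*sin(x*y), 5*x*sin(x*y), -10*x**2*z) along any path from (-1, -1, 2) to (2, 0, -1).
-5 + 5*cos(1)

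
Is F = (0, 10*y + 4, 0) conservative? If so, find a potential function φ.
Yes, F is conservative. φ = y*(5*y + 4)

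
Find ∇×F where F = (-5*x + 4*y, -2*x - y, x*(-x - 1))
(0, 2*x + 1, -6)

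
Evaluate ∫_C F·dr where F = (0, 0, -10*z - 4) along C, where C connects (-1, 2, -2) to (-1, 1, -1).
11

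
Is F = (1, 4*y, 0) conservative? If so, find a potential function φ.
Yes, F is conservative. φ = x + 2*y**2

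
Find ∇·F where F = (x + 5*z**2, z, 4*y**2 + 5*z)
6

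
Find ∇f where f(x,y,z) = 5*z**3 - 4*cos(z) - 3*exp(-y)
(0, 3*exp(-y), 15*z**2 + 4*sin(z))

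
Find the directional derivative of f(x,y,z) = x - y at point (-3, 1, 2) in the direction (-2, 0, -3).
-2*sqrt(13)/13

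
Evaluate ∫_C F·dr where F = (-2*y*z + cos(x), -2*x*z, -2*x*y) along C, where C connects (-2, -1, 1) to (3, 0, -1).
sin(3) + sin(2) + 4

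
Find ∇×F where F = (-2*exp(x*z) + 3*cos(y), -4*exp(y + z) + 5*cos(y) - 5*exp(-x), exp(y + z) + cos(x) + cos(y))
(5*exp(y + z) - sin(y), -2*x*exp(x*z) + sin(x), 3*sin(y) + 5*exp(-x))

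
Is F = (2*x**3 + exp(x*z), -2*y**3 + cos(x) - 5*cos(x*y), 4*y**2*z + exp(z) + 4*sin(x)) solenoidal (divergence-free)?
No, ∇·F = 6*x**2 + 5*x*sin(x*y) - 2*y**2 + z*exp(x*z) + exp(z)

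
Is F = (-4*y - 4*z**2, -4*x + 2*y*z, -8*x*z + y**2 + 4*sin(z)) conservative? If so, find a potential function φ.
Yes, F is conservative. φ = -4*x*y - 4*x*z**2 + y**2*z - 4*cos(z)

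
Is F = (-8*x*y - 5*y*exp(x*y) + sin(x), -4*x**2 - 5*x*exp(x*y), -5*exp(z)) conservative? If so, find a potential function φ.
Yes, F is conservative. φ = -4*x**2*y - 5*exp(z) - 5*exp(x*y) - cos(x)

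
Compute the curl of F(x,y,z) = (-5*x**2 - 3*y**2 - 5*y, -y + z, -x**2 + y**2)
(2*y - 1, 2*x, 6*y + 5)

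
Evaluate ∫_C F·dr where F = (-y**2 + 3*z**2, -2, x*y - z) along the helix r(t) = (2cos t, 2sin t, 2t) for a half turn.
320/3 - 26*pi**2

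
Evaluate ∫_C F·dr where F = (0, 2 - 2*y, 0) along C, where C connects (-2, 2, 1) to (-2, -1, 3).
-3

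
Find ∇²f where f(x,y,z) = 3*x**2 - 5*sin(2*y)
20*sin(2*y) + 6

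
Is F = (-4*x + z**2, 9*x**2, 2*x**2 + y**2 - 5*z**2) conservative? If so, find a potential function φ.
No, ∇×F = (2*y, -4*x + 2*z, 18*x) ≠ 0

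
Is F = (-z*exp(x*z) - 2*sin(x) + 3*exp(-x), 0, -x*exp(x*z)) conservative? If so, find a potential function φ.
Yes, F is conservative. φ = -exp(x*z) + 2*cos(x) - 3*exp(-x)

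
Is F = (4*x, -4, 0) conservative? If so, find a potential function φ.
Yes, F is conservative. φ = 2*x**2 - 4*y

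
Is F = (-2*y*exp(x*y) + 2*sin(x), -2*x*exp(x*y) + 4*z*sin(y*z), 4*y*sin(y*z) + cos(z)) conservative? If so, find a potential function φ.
Yes, F is conservative. φ = -2*exp(x*y) + sin(z) - 2*cos(x) - 4*cos(y*z)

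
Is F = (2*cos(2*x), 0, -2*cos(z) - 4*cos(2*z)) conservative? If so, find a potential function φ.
Yes, F is conservative. φ = sin(2*x) - 2*sin(z) - 2*sin(2*z)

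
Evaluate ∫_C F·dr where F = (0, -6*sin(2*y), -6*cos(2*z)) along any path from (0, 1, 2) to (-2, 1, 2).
0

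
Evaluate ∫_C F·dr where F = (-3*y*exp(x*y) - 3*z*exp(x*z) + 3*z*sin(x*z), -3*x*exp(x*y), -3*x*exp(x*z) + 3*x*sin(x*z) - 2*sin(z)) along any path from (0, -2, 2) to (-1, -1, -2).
-3*exp(2) - 3*E - 3*cos(2) + 9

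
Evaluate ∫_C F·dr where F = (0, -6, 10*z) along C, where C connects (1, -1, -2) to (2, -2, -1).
-9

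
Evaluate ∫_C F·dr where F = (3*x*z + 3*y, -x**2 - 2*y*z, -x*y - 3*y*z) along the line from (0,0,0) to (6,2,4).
238/3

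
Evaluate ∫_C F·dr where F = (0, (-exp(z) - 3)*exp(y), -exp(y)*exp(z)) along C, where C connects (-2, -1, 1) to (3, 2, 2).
-exp(4) - 3*exp(2) + 1 + 3*exp(-1)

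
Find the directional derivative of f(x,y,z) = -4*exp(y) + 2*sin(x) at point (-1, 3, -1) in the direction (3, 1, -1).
2*sqrt(11)*(-2*exp(3) + 3*cos(1))/11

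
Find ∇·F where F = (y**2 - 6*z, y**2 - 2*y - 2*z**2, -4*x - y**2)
2*y - 2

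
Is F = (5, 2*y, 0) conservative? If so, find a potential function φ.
Yes, F is conservative. φ = 5*x + y**2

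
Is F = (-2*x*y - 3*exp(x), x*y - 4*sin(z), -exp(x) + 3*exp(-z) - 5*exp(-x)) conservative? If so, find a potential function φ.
No, ∇×F = (4*cos(z), exp(x) - 5*exp(-x), 2*x + y) ≠ 0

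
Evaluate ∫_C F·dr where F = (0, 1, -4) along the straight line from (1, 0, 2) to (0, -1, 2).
-1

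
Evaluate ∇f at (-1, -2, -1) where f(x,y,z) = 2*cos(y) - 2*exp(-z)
(0, 2*sin(2), 2*E)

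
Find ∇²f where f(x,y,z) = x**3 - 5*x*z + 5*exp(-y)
6*x + 5*exp(-y)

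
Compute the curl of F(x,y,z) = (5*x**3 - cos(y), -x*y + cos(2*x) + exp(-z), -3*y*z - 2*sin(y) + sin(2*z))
(-3*z - 2*cos(y) + exp(-z), 0, -y - 2*sin(2*x) - sin(y))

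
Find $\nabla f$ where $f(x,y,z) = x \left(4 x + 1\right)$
(8*x + 1, 0, 0)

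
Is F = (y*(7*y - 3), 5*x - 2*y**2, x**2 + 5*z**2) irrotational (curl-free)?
No, ∇×F = (0, -2*x, 8 - 14*y)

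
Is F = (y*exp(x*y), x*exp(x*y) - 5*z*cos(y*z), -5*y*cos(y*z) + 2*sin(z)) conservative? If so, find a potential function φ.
Yes, F is conservative. φ = exp(x*y) - 5*sin(y*z) - 2*cos(z)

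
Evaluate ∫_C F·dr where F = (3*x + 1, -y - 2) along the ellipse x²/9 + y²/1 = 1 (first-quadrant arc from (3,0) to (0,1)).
-19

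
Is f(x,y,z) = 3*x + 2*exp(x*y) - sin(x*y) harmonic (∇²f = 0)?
No, ∇²f = (x**2 + y**2)*(2*exp(x*y) + sin(x*y))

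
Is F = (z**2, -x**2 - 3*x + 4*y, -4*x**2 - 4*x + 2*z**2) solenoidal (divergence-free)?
No, ∇·F = 4*z + 4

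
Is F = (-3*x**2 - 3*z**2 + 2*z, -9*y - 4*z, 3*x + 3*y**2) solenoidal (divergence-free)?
No, ∇·F = -6*x - 9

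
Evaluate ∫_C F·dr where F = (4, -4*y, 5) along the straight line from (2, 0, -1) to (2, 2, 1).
2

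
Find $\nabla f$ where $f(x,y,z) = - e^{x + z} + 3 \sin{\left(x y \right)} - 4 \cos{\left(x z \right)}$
(3*y*cos(x*y) + 4*z*sin(x*z) - exp(x + z), 3*x*cos(x*y), 4*x*sin(x*z) - exp(x + z))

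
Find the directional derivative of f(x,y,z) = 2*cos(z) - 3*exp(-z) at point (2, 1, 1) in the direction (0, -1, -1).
sqrt(2)*(-3/2 + E*sin(1))*exp(-1)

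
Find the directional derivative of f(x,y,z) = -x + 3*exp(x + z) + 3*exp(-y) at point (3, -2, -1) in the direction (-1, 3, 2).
sqrt(14)*(1 - 6*exp(2))/14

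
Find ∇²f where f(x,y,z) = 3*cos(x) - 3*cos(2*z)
-3*cos(x) + 12*cos(2*z)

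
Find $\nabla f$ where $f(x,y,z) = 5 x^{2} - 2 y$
(10*x, -2, 0)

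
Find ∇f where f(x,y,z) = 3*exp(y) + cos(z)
(0, 3*exp(y), -sin(z))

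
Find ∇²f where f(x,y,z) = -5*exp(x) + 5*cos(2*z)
-5*exp(x) - 20*cos(2*z)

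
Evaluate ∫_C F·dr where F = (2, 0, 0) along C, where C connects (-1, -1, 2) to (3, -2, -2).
8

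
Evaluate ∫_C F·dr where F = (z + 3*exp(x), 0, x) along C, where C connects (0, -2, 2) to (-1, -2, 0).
-3 + 3*exp(-1)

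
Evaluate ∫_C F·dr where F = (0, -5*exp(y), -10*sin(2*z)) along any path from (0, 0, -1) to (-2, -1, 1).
5 - 5*exp(-1)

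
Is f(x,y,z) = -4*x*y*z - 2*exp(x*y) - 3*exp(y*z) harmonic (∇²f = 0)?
No, ∇²f = -2*x**2*exp(x*y) - 2*y**2*exp(x*y) - 3*y**2*exp(y*z) - 3*z**2*exp(y*z)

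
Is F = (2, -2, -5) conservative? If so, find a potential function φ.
Yes, F is conservative. φ = 2*x - 2*y - 5*z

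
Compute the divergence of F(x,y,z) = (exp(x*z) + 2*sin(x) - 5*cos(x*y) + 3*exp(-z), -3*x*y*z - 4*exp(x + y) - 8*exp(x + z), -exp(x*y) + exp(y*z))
-3*x*z + y*exp(y*z) + 5*y*sin(x*y) + z*exp(x*z) - 4*exp(x + y) + 2*cos(x)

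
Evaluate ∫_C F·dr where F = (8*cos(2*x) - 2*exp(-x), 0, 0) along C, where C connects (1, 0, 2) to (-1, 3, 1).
-8*sin(2) + 4*sinh(1)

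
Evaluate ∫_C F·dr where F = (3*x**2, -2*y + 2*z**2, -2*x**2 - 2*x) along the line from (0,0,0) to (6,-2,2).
440/3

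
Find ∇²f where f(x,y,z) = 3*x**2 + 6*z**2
18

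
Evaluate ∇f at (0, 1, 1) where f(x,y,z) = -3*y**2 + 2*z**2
(0, -6, 4)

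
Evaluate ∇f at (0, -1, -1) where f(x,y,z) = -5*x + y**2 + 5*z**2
(-5, -2, -10)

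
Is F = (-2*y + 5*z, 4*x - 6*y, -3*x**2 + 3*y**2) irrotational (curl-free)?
No, ∇×F = (6*y, 6*x + 5, 6)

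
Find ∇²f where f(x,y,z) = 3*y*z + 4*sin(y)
-4*sin(y)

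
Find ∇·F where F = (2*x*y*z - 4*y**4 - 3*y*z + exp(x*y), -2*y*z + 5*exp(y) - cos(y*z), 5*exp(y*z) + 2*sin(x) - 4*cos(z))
2*y*z + y*exp(x*y) + 5*y*exp(y*z) + z*sin(y*z) - 2*z + 5*exp(y) + 4*sin(z)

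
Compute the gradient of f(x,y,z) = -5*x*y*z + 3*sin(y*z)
(-5*y*z, z*(-5*x + 3*cos(y*z)), y*(-5*x + 3*cos(y*z)))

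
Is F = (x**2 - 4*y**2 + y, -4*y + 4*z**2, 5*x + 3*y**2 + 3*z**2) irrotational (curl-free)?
No, ∇×F = (6*y - 8*z, -5, 8*y - 1)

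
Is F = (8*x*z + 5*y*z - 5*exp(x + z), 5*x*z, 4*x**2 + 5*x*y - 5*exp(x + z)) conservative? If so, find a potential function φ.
Yes, F is conservative. φ = 4*x**2*z + 5*x*y*z - 5*exp(x + z)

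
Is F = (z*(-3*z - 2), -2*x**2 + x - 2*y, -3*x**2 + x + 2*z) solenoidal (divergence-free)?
Yes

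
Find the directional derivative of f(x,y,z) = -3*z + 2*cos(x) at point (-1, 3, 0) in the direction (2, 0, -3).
sqrt(13)*(4*sin(1) + 9)/13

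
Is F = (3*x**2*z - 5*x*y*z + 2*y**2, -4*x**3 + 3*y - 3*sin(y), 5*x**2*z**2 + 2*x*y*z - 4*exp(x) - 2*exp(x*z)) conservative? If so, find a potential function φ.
No, ∇×F = (2*x*z, 3*x**2 - 5*x*y - 10*x*z**2 - 2*y*z + 2*z*exp(x*z) + 4*exp(x), -12*x**2 + 5*x*z - 4*y) ≠ 0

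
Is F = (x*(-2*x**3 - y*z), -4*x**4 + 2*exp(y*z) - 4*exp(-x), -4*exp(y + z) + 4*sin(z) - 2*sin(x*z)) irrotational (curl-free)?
No, ∇×F = (-2*y*exp(y*z) - 4*exp(y + z), -x*y + 2*z*cos(x*z), -16*x**3 + x*z + 4*exp(-x))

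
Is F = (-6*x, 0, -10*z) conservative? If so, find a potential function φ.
Yes, F is conservative. φ = -3*x**2 - 5*z**2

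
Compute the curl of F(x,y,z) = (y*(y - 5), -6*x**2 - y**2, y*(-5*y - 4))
(-10*y - 4, 0, -12*x - 2*y + 5)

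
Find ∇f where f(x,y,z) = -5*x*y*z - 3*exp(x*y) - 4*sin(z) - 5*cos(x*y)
(y*(-5*z - 3*exp(x*y) + 5*sin(x*y)), x*(-5*z - 3*exp(x*y) + 5*sin(x*y)), -5*x*y - 4*cos(z))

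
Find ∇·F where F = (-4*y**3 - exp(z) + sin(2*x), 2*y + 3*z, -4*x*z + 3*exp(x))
-4*x + 2*cos(2*x) + 2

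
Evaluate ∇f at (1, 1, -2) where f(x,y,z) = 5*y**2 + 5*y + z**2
(0, 15, -4)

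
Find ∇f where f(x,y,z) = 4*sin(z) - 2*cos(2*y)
(0, 4*sin(2*y), 4*cos(z))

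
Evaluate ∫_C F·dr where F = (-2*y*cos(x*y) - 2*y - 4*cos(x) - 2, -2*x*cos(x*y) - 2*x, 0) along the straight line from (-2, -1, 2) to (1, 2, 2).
-6 - 4*sin(2) - 4*sin(1)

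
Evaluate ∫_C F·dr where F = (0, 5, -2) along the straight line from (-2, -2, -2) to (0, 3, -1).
23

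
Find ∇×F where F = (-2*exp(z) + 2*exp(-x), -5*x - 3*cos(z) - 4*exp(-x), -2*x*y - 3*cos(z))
(-2*x - 3*sin(z), 2*y - 2*exp(z), -5 + 4*exp(-x))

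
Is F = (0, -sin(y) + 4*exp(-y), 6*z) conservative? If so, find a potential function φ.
Yes, F is conservative. φ = 3*z**2 + cos(y) - 4*exp(-y)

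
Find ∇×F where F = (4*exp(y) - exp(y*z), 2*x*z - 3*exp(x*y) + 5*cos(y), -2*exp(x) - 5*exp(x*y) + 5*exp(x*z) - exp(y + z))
(-5*x*exp(x*y) - 2*x - exp(y + z), 5*y*exp(x*y) - y*exp(y*z) - 5*z*exp(x*z) + 2*exp(x), -3*y*exp(x*y) + z*exp(y*z) + 2*z - 4*exp(y))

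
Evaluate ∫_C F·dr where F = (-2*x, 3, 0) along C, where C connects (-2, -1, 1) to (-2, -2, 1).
-3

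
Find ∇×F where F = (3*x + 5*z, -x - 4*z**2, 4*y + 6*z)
(8*z + 4, 5, -1)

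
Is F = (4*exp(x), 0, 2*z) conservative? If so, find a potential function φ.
Yes, F is conservative. φ = z**2 + 4*exp(x)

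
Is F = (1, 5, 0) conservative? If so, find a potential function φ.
Yes, F is conservative. φ = x + 5*y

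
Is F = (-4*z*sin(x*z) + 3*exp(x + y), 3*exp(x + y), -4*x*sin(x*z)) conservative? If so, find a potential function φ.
Yes, F is conservative. φ = 3*exp(x + y) + 4*cos(x*z)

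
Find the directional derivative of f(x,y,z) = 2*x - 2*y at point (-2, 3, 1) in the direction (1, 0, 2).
2*sqrt(5)/5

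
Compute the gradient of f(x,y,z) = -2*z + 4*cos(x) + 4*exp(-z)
(-4*sin(x), 0, -2 - 4*exp(-z))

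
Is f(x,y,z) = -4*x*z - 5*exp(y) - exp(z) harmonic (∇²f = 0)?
No, ∇²f = -5*exp(y) - exp(z)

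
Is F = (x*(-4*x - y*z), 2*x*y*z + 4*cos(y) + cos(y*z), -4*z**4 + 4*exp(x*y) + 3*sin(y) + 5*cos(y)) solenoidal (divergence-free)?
No, ∇·F = 2*x*z - 8*x - y*z - 16*z**3 - z*sin(y*z) - 4*sin(y)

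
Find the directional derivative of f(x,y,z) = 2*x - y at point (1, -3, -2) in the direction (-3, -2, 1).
-2*sqrt(14)/7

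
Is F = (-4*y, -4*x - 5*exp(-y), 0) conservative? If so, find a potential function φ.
Yes, F is conservative. φ = -4*x*y + 5*exp(-y)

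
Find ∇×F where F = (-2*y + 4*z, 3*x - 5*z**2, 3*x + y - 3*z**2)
(10*z + 1, 1, 5)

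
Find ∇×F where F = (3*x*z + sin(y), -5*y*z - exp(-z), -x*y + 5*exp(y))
(-x + 5*y + 5*exp(y) - exp(-z), 3*x + y, -cos(y))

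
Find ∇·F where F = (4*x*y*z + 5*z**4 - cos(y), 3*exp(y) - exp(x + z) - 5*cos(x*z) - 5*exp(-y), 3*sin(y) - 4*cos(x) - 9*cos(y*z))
4*y*z + 9*y*sin(y*z) + 3*exp(y) + 5*exp(-y)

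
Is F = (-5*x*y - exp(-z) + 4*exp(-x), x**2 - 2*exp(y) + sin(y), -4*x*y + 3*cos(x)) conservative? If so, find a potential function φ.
No, ∇×F = (-4*x, 4*y + 3*sin(x) + exp(-z), 7*x) ≠ 0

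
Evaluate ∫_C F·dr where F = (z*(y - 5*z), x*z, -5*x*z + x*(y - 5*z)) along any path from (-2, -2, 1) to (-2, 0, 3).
76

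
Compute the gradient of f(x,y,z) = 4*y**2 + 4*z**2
(0, 8*y, 8*z)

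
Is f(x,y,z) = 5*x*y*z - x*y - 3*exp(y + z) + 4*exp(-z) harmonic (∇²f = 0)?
No, ∇²f = 2*(2 - 3*exp(y + 2*z))*exp(-z)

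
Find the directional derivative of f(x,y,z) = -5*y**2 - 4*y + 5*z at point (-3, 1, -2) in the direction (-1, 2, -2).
-38/3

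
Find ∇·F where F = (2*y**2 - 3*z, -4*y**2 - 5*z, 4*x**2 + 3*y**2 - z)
-8*y - 1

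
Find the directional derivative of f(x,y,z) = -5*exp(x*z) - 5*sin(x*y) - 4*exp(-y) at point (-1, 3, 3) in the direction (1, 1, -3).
-2*sqrt(11)*(5*exp(3)*cos(3) + 13)*exp(-3)/11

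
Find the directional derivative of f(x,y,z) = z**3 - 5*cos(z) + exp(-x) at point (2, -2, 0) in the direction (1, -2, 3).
-sqrt(14)*exp(-2)/14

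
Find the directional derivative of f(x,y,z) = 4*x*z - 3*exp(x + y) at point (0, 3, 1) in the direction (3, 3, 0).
sqrt(2)*(2 - 3*exp(3))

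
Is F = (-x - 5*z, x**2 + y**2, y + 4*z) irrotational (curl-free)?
No, ∇×F = (1, -5, 2*x)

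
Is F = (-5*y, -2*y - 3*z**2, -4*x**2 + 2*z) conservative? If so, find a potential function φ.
No, ∇×F = (6*z, 8*x, 5) ≠ 0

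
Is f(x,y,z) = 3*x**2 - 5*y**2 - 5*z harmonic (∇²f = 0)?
No, ∇²f = -4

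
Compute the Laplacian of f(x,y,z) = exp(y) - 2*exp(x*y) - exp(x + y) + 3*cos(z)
-2*x**2*exp(x*y) - 2*y**2*exp(x*y) + exp(y) - 2*exp(x + y) - 3*cos(z)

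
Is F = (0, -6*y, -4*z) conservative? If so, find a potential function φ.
Yes, F is conservative. φ = -3*y**2 - 2*z**2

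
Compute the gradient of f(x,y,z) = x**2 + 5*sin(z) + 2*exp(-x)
(2*x - 2*exp(-x), 0, 5*cos(z))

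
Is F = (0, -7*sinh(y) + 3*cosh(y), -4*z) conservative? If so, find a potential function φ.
Yes, F is conservative. φ = -2*z**2 + 3*sinh(y) - 7*cosh(y)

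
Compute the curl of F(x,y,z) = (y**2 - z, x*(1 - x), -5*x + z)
(0, 4, -2*x - 2*y + 1)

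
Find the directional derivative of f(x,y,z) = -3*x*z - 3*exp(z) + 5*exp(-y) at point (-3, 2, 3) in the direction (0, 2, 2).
sqrt(2)*(3*(3 - exp(3))*exp(2) - 5)*exp(-2)/2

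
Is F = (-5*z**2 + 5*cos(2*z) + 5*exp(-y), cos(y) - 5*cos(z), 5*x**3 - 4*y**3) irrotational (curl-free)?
No, ∇×F = (-12*y**2 - 5*sin(z), -15*x**2 - 10*z - 10*sin(2*z), 5*exp(-y))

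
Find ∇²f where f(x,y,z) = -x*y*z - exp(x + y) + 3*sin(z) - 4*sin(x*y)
4*x**2*sin(x*y) + 4*y**2*sin(x*y) - 2*exp(x + y) - 3*sin(z)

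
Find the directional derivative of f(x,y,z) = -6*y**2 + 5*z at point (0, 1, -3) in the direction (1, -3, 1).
41*sqrt(11)/11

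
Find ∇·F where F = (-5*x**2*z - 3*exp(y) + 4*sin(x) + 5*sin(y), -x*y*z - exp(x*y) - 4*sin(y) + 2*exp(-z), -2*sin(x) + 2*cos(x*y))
-11*x*z - x*exp(x*y) + 4*cos(x) - 4*cos(y)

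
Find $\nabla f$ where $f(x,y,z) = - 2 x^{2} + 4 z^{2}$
(-4*x, 0, 8*z)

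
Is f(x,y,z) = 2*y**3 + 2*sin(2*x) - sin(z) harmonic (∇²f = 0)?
No, ∇²f = 12*y - 8*sin(2*x) + sin(z)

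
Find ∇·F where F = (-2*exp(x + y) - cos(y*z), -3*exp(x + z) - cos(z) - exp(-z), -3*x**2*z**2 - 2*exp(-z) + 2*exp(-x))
-6*x**2*z - 2*exp(x + y) + 2*exp(-z)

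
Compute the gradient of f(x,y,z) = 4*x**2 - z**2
(8*x, 0, -2*z)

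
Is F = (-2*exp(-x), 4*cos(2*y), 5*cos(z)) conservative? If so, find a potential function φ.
Yes, F is conservative. φ = 2*sin(2*y) + 5*sin(z) + 2*exp(-x)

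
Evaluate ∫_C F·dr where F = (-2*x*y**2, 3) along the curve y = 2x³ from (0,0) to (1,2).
5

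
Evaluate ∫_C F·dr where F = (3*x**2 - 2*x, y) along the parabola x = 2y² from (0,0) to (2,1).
9/2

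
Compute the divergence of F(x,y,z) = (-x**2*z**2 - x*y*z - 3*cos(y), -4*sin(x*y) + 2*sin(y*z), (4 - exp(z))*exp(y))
-2*x*z**2 - 4*x*cos(x*y) - y*z + 2*z*cos(y*z) - exp(y + z)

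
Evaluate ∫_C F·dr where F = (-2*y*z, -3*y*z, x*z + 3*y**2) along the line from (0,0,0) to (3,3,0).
0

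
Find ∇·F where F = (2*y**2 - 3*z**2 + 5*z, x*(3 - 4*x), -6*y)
0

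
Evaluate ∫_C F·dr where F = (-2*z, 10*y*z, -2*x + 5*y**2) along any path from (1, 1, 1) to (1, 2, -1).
-21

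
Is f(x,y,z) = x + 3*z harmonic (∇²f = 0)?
Yes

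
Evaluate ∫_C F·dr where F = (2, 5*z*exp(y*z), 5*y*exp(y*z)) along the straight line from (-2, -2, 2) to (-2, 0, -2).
5 - 5*exp(-4)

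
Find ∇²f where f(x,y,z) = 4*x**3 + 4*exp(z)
24*x + 4*exp(z)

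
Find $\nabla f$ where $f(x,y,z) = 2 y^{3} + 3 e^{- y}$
(0, 6*y**2 - 3*exp(-y), 0)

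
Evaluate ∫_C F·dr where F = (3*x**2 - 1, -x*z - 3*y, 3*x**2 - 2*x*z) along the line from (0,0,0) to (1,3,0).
-27/2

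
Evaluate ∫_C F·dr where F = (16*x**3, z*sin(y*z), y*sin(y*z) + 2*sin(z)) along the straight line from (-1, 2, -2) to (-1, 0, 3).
-1 + 2*cos(2) + cos(4) - 2*cos(3)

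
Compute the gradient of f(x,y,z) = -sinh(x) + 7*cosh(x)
(7*sinh(x) - cosh(x), 0, 0)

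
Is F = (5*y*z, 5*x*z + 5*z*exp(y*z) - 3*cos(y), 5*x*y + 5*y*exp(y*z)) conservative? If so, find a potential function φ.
Yes, F is conservative. φ = 5*x*y*z + 5*exp(y*z) - 3*sin(y)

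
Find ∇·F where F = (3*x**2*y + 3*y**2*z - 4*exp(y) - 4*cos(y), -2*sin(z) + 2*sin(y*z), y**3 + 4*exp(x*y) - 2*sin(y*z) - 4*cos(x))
6*x*y - 2*y*cos(y*z) + 2*z*cos(y*z)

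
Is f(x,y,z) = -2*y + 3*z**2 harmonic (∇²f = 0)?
No, ∇²f = 6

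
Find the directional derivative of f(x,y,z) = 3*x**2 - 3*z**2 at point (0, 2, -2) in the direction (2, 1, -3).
-18*sqrt(14)/7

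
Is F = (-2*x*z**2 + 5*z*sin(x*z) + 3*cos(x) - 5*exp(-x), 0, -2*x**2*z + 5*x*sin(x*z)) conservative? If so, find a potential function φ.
Yes, F is conservative. φ = -x**2*z**2 + 3*sin(x) - 5*cos(x*z) + 5*exp(-x)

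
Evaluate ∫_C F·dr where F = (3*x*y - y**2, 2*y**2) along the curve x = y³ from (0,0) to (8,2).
15824/105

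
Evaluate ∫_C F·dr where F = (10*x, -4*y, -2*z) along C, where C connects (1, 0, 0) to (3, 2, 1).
31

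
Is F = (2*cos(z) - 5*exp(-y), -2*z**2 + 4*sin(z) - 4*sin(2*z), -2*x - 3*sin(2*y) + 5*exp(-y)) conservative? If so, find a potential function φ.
No, ∇×F = (4*z - 6*cos(2*y) - 4*cos(z) + 8*cos(2*z) - 5*exp(-y), 2 - 2*sin(z), -5*exp(-y)) ≠ 0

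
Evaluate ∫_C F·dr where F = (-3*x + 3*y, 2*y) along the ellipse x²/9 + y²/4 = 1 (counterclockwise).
-18*pi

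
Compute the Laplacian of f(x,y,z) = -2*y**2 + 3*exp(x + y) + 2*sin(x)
6*exp(x + y) - 2*sin(x) - 4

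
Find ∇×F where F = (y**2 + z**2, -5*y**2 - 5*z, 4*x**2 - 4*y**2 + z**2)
(5 - 8*y, -8*x + 2*z, -2*y)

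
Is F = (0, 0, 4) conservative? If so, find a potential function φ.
Yes, F is conservative. φ = 4*z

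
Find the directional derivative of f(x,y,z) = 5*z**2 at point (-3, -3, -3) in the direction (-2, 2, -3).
90*sqrt(17)/17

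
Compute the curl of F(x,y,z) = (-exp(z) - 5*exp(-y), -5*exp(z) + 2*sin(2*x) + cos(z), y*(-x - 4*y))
(-x - 8*y + 5*exp(z) + sin(z), y - exp(z), 4*cos(2*x) - 5*exp(-y))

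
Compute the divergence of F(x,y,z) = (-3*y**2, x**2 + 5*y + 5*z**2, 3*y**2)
5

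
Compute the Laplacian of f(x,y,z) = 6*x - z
0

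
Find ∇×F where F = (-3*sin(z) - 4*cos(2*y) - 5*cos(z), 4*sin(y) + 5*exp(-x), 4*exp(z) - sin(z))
(0, 5*sin(z) - 3*cos(z), -8*sin(2*y) - 5*exp(-x))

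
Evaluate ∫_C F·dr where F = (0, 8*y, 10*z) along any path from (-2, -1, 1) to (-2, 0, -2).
11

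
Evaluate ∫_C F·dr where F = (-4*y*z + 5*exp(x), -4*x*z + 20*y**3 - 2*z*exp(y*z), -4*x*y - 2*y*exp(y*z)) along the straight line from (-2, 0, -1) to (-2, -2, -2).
114 - 2*exp(4)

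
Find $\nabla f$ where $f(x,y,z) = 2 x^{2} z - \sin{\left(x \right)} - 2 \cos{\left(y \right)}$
(4*x*z - cos(x), 2*sin(y), 2*x**2)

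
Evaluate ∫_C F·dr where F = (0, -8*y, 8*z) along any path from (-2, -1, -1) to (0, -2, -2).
0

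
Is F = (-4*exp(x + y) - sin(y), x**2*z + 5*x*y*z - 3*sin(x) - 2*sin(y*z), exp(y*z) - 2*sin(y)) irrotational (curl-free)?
No, ∇×F = (-x**2 - 5*x*y + 2*y*cos(y*z) + z*exp(y*z) - 2*cos(y), 0, 2*x*z + 5*y*z + 4*exp(x + y) - 3*cos(x) + cos(y))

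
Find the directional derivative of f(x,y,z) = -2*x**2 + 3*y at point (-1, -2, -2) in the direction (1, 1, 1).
7*sqrt(3)/3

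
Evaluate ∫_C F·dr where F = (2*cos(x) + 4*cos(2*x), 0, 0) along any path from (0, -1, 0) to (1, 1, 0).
2*sin(1) + 2*sin(2)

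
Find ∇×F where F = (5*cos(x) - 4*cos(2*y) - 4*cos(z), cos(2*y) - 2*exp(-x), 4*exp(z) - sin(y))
(-cos(y), 4*sin(z), -8*sin(2*y) + 2*exp(-x))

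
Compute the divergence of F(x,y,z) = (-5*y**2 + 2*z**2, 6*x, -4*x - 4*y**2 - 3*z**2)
-6*z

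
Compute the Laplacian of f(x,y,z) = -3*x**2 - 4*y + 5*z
-6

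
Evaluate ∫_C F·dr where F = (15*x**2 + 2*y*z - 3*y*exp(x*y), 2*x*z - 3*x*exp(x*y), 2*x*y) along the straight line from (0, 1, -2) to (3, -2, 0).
138 - 3*exp(-6)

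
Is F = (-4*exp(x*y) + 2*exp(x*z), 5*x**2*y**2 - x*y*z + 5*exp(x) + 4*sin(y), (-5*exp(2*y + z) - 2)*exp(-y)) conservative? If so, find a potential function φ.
No, ∇×F = (x*y - 5*exp(y + z) + 2*exp(-y), 2*x*exp(x*z), 10*x*y**2 + 4*x*exp(x*y) - y*z + 5*exp(x)) ≠ 0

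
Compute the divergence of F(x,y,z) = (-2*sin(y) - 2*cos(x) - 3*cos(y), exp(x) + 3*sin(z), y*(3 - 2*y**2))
2*sin(x)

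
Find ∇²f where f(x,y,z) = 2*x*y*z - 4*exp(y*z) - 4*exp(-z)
-4*y**2*exp(y*z) - 4*z**2*exp(y*z) - 4*exp(-z)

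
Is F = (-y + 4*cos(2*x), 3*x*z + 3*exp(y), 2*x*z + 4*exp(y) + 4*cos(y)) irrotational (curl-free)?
No, ∇×F = (-3*x + 4*exp(y) - 4*sin(y), -2*z, 3*z + 1)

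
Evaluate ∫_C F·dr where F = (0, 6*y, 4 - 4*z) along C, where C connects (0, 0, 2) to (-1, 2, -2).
-4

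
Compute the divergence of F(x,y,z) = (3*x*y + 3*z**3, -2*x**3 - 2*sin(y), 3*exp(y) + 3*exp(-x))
3*y - 2*cos(y)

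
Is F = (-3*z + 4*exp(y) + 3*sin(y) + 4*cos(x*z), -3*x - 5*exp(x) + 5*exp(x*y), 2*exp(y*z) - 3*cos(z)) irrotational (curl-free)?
No, ∇×F = (2*z*exp(y*z), -4*x*sin(x*z) - 3, 5*y*exp(x*y) - 5*exp(x) - 4*exp(y) - 3*cos(y) - 3)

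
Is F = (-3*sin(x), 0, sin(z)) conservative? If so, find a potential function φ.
Yes, F is conservative. φ = 3*cos(x) - cos(z)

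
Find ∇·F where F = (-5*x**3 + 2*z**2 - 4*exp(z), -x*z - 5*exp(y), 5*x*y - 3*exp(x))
-15*x**2 - 5*exp(y)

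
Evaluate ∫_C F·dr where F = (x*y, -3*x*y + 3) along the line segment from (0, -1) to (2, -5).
-190/3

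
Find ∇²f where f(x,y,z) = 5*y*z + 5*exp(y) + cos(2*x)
5*exp(y) - 4*cos(2*x)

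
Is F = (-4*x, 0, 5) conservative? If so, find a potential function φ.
Yes, F is conservative. φ = -2*x**2 + 5*z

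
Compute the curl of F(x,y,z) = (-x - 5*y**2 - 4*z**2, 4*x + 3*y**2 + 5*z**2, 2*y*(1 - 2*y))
(-8*y - 10*z + 2, -8*z, 10*y + 4)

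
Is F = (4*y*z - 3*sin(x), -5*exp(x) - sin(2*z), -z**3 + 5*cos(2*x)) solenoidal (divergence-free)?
No, ∇·F = -3*z**2 - 3*cos(x)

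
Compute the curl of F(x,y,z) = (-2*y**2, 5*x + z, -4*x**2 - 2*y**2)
(-4*y - 1, 8*x, 4*y + 5)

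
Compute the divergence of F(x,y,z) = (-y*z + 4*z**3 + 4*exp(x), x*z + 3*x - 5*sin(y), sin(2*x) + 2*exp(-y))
4*exp(x) - 5*cos(y)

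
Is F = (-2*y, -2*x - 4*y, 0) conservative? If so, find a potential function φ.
Yes, F is conservative. φ = 2*y*(-x - y)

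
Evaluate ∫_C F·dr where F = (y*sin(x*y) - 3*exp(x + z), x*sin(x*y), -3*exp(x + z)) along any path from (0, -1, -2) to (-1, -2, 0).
-3*exp(-1) + 3*exp(-2) - cos(2) + 1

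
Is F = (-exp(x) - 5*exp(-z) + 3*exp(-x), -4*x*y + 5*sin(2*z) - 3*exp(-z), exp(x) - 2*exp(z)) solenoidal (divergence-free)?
No, ∇·F = -4*x - exp(x) - 2*exp(z) - 3*exp(-x)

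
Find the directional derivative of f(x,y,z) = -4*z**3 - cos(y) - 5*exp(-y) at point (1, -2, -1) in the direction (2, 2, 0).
sqrt(2)*(-sin(2) + 5*exp(2))/2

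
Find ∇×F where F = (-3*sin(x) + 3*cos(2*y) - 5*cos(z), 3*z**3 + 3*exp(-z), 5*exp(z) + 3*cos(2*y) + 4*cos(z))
(-9*z**2 - 6*sin(2*y) + 3*exp(-z), 5*sin(z), 6*sin(2*y))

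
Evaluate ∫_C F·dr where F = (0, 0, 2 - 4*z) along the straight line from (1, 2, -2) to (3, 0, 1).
12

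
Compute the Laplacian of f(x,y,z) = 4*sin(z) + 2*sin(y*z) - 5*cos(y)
-2*y**2*sin(y*z) - 2*z**2*sin(y*z) - 4*sin(z) + 5*cos(y)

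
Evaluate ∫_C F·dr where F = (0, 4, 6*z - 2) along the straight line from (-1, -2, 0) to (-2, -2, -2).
16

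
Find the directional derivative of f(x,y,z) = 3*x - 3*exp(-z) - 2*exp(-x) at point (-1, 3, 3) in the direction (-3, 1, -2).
3*sqrt(14)*((-2*E - 3)*exp(3) - 2)*exp(-3)/14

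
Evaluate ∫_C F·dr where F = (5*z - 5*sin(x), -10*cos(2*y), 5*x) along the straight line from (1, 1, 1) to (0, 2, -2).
-5*cos(1) - 5*sin(4) + 5*sin(2)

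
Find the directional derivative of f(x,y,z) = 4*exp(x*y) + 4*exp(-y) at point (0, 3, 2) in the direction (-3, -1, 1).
4*sqrt(11)*(1 - 9*exp(3))*exp(-3)/11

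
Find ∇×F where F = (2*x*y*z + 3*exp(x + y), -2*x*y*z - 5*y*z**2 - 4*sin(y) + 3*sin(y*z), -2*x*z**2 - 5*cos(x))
(y*(2*x + 10*z - 3*cos(y*z)), 2*x*y + 2*z**2 - 5*sin(x), -2*x*z - 2*y*z - 3*exp(x + y))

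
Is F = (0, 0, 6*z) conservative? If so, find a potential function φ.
Yes, F is conservative. φ = 3*z**2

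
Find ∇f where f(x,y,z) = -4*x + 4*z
(-4, 0, 4)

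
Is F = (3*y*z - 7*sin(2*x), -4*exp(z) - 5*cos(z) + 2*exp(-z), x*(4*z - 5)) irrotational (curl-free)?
No, ∇×F = (4*exp(z) - 5*sin(z) + 2*exp(-z), 3*y - 4*z + 5, -3*z)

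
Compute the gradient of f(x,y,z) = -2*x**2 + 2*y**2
(-4*x, 4*y, 0)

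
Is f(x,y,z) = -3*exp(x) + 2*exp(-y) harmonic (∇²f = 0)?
No, ∇²f = -3*exp(x) + 2*exp(-y)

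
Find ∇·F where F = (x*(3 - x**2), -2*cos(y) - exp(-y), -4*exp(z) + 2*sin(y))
-3*x**2 - 4*exp(z) + 2*sin(y) + 3 + exp(-y)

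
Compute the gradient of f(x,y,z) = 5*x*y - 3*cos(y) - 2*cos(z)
(5*y, 5*x + 3*sin(y), 2*sin(z))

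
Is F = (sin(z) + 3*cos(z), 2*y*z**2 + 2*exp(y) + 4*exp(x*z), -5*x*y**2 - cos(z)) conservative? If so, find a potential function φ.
No, ∇×F = (-10*x*y - 4*x*exp(x*z) - 4*y*z, 5*y**2 - 3*sin(z) + cos(z), 4*z*exp(x*z)) ≠ 0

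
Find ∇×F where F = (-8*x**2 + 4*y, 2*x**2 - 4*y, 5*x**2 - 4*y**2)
(-8*y, -10*x, 4*x - 4)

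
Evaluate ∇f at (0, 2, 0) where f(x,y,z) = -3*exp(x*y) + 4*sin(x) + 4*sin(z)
(-2, 0, 4)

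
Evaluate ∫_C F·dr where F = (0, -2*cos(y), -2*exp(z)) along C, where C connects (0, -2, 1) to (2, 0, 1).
-2*sin(2)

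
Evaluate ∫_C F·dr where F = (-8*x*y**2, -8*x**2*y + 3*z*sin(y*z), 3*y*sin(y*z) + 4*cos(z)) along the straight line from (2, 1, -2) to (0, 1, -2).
16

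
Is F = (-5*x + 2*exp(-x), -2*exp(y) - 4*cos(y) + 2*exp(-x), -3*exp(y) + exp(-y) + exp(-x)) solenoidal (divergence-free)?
No, ∇·F = -2*exp(y) + 4*sin(y) - 5 - 2*exp(-x)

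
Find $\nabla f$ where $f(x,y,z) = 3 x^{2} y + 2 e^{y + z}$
(6*x*y, 3*x**2 + 2*exp(y + z), 2*exp(y + z))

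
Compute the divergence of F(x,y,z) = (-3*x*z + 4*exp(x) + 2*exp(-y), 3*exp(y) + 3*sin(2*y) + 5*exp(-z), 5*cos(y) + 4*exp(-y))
-3*z + 4*exp(x) + 3*exp(y) + 6*cos(2*y)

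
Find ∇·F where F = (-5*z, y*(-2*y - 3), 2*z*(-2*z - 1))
-4*y - 8*z - 5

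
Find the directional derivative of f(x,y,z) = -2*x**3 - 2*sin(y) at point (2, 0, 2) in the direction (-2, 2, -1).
44/3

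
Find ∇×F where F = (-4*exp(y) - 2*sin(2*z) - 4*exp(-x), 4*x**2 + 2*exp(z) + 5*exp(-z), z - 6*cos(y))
(-2*exp(z) + 6*sin(y) + 5*exp(-z), -4*cos(2*z), 8*x + 4*exp(y))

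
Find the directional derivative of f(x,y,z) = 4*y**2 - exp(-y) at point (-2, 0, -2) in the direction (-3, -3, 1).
-3*sqrt(19)/19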